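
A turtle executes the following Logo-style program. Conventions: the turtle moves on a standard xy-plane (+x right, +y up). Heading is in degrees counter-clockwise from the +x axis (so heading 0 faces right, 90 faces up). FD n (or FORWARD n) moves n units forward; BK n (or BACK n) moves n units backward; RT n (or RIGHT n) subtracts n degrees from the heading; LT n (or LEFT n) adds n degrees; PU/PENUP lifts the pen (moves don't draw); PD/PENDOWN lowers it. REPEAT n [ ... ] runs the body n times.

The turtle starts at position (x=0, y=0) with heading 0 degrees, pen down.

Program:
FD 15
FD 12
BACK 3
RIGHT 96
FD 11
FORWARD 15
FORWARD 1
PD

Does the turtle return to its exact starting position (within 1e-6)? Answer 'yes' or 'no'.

Executing turtle program step by step:
Start: pos=(0,0), heading=0, pen down
FD 15: (0,0) -> (15,0) [heading=0, draw]
FD 12: (15,0) -> (27,0) [heading=0, draw]
BK 3: (27,0) -> (24,0) [heading=0, draw]
RT 96: heading 0 -> 264
FD 11: (24,0) -> (22.85,-10.94) [heading=264, draw]
FD 15: (22.85,-10.94) -> (21.282,-25.858) [heading=264, draw]
FD 1: (21.282,-25.858) -> (21.178,-26.852) [heading=264, draw]
PD: pen down
Final: pos=(21.178,-26.852), heading=264, 6 segment(s) drawn

Start position: (0, 0)
Final position: (21.178, -26.852)
Distance = 34.198; >= 1e-6 -> NOT closed

Answer: no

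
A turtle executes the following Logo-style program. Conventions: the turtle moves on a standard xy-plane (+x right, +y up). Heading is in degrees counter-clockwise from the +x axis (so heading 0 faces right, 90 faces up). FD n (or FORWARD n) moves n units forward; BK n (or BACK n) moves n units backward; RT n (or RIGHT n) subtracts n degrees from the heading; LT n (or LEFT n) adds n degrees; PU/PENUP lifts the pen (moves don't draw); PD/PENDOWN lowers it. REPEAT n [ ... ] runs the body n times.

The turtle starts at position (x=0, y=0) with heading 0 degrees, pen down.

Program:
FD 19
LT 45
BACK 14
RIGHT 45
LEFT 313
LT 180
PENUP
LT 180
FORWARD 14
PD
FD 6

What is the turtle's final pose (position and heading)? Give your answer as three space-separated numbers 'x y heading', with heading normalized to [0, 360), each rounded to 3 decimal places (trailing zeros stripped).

Executing turtle program step by step:
Start: pos=(0,0), heading=0, pen down
FD 19: (0,0) -> (19,0) [heading=0, draw]
LT 45: heading 0 -> 45
BK 14: (19,0) -> (9.101,-9.899) [heading=45, draw]
RT 45: heading 45 -> 0
LT 313: heading 0 -> 313
LT 180: heading 313 -> 133
PU: pen up
LT 180: heading 133 -> 313
FD 14: (9.101,-9.899) -> (18.648,-20.138) [heading=313, move]
PD: pen down
FD 6: (18.648,-20.138) -> (22.74,-24.527) [heading=313, draw]
Final: pos=(22.74,-24.527), heading=313, 3 segment(s) drawn

Answer: 22.74 -24.527 313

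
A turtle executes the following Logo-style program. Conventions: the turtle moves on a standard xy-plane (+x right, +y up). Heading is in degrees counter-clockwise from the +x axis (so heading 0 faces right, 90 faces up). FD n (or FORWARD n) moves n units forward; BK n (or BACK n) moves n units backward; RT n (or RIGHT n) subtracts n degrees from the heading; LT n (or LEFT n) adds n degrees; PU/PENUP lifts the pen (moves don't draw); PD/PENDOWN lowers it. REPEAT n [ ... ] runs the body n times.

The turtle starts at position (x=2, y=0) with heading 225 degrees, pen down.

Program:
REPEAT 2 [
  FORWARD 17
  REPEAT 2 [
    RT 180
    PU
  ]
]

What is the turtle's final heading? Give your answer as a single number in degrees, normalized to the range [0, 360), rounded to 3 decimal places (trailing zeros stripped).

Executing turtle program step by step:
Start: pos=(2,0), heading=225, pen down
REPEAT 2 [
  -- iteration 1/2 --
  FD 17: (2,0) -> (-10.021,-12.021) [heading=225, draw]
  REPEAT 2 [
    -- iteration 1/2 --
    RT 180: heading 225 -> 45
    PU: pen up
    -- iteration 2/2 --
    RT 180: heading 45 -> 225
    PU: pen up
  ]
  -- iteration 2/2 --
  FD 17: (-10.021,-12.021) -> (-22.042,-24.042) [heading=225, move]
  REPEAT 2 [
    -- iteration 1/2 --
    RT 180: heading 225 -> 45
    PU: pen up
    -- iteration 2/2 --
    RT 180: heading 45 -> 225
    PU: pen up
  ]
]
Final: pos=(-22.042,-24.042), heading=225, 1 segment(s) drawn

Answer: 225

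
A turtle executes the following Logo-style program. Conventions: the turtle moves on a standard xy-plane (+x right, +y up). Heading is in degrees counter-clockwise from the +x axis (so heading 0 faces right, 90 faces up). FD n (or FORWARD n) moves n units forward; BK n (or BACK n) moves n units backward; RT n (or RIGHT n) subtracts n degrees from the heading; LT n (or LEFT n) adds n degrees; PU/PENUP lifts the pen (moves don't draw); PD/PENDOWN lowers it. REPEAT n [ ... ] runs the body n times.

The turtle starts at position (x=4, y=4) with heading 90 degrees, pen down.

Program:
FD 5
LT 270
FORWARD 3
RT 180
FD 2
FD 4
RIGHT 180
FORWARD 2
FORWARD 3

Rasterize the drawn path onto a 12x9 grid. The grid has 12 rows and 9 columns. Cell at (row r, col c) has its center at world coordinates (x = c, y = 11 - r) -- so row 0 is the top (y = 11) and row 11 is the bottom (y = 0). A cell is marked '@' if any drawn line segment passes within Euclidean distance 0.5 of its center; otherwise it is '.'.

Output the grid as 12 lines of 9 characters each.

Segment 0: (4,4) -> (4,9)
Segment 1: (4,9) -> (7,9)
Segment 2: (7,9) -> (5,9)
Segment 3: (5,9) -> (1,9)
Segment 4: (1,9) -> (3,9)
Segment 5: (3,9) -> (6,9)

Answer: .........
.........
.@@@@@@@.
....@....
....@....
....@....
....@....
....@....
.........
.........
.........
.........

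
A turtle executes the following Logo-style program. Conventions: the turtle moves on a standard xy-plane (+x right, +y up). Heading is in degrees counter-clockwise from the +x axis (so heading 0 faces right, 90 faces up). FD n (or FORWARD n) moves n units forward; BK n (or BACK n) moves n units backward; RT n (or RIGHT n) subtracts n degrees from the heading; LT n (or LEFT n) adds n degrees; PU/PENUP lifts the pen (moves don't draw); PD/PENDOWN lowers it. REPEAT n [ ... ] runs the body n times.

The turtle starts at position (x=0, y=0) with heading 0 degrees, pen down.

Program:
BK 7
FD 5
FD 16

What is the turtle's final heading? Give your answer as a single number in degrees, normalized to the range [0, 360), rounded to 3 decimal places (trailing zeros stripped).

Answer: 0

Derivation:
Executing turtle program step by step:
Start: pos=(0,0), heading=0, pen down
BK 7: (0,0) -> (-7,0) [heading=0, draw]
FD 5: (-7,0) -> (-2,0) [heading=0, draw]
FD 16: (-2,0) -> (14,0) [heading=0, draw]
Final: pos=(14,0), heading=0, 3 segment(s) drawn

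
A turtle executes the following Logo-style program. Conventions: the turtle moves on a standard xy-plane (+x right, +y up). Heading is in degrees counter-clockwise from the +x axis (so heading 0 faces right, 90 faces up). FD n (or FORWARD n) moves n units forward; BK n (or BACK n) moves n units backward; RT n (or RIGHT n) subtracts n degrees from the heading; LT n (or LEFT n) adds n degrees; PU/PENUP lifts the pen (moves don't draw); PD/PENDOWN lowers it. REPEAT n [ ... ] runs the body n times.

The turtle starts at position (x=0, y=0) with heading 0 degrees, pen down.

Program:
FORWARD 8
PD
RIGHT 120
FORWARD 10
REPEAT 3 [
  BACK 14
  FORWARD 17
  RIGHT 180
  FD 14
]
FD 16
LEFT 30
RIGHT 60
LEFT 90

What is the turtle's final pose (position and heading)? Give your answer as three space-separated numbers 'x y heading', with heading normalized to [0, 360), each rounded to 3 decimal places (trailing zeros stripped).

Answer: 16.5 14.722 120

Derivation:
Executing turtle program step by step:
Start: pos=(0,0), heading=0, pen down
FD 8: (0,0) -> (8,0) [heading=0, draw]
PD: pen down
RT 120: heading 0 -> 240
FD 10: (8,0) -> (3,-8.66) [heading=240, draw]
REPEAT 3 [
  -- iteration 1/3 --
  BK 14: (3,-8.66) -> (10,3.464) [heading=240, draw]
  FD 17: (10,3.464) -> (1.5,-11.258) [heading=240, draw]
  RT 180: heading 240 -> 60
  FD 14: (1.5,-11.258) -> (8.5,0.866) [heading=60, draw]
  -- iteration 2/3 --
  BK 14: (8.5,0.866) -> (1.5,-11.258) [heading=60, draw]
  FD 17: (1.5,-11.258) -> (10,3.464) [heading=60, draw]
  RT 180: heading 60 -> 240
  FD 14: (10,3.464) -> (3,-8.66) [heading=240, draw]
  -- iteration 3/3 --
  BK 14: (3,-8.66) -> (10,3.464) [heading=240, draw]
  FD 17: (10,3.464) -> (1.5,-11.258) [heading=240, draw]
  RT 180: heading 240 -> 60
  FD 14: (1.5,-11.258) -> (8.5,0.866) [heading=60, draw]
]
FD 16: (8.5,0.866) -> (16.5,14.722) [heading=60, draw]
LT 30: heading 60 -> 90
RT 60: heading 90 -> 30
LT 90: heading 30 -> 120
Final: pos=(16.5,14.722), heading=120, 12 segment(s) drawn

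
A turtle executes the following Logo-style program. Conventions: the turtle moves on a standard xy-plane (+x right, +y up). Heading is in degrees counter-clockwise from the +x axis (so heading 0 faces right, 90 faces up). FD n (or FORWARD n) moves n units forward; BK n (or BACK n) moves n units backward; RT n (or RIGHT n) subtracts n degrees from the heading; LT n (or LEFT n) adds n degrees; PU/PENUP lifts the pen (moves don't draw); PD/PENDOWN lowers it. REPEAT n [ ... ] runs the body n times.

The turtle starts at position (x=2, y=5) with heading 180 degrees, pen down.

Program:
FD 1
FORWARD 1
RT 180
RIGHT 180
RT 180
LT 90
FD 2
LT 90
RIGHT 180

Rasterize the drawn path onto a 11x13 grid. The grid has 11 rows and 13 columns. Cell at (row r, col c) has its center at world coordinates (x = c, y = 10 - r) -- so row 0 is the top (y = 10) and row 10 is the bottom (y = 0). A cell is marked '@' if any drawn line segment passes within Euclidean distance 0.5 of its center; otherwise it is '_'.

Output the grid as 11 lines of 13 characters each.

Segment 0: (2,5) -> (1,5)
Segment 1: (1,5) -> (0,5)
Segment 2: (0,5) -> (-0,7)

Answer: _____________
_____________
_____________
@____________
@____________
@@@__________
_____________
_____________
_____________
_____________
_____________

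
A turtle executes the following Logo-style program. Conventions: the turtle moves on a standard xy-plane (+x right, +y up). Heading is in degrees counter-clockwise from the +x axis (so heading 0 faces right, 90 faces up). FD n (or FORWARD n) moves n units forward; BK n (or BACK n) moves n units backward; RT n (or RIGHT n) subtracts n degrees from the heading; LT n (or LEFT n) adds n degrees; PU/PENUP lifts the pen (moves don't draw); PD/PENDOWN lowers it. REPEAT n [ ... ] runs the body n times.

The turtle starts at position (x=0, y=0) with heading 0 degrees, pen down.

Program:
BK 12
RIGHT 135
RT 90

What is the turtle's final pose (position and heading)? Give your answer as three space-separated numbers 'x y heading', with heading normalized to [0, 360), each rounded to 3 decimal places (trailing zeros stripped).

Answer: -12 0 135

Derivation:
Executing turtle program step by step:
Start: pos=(0,0), heading=0, pen down
BK 12: (0,0) -> (-12,0) [heading=0, draw]
RT 135: heading 0 -> 225
RT 90: heading 225 -> 135
Final: pos=(-12,0), heading=135, 1 segment(s) drawn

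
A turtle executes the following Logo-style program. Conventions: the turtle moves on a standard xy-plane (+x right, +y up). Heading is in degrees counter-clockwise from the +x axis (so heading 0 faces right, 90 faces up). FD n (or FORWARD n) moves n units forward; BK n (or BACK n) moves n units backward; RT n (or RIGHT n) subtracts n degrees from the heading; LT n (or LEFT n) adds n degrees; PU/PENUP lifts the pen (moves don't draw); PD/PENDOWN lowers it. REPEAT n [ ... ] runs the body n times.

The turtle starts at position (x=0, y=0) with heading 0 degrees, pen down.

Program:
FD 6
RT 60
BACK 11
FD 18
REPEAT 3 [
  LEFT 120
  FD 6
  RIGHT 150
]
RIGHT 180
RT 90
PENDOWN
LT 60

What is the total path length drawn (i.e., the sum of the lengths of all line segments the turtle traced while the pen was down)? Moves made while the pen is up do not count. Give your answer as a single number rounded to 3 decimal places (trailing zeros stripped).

Answer: 53

Derivation:
Executing turtle program step by step:
Start: pos=(0,0), heading=0, pen down
FD 6: (0,0) -> (6,0) [heading=0, draw]
RT 60: heading 0 -> 300
BK 11: (6,0) -> (0.5,9.526) [heading=300, draw]
FD 18: (0.5,9.526) -> (9.5,-6.062) [heading=300, draw]
REPEAT 3 [
  -- iteration 1/3 --
  LT 120: heading 300 -> 60
  FD 6: (9.5,-6.062) -> (12.5,-0.866) [heading=60, draw]
  RT 150: heading 60 -> 270
  -- iteration 2/3 --
  LT 120: heading 270 -> 30
  FD 6: (12.5,-0.866) -> (17.696,2.134) [heading=30, draw]
  RT 150: heading 30 -> 240
  -- iteration 3/3 --
  LT 120: heading 240 -> 0
  FD 6: (17.696,2.134) -> (23.696,2.134) [heading=0, draw]
  RT 150: heading 0 -> 210
]
RT 180: heading 210 -> 30
RT 90: heading 30 -> 300
PD: pen down
LT 60: heading 300 -> 0
Final: pos=(23.696,2.134), heading=0, 6 segment(s) drawn

Segment lengths:
  seg 1: (0,0) -> (6,0), length = 6
  seg 2: (6,0) -> (0.5,9.526), length = 11
  seg 3: (0.5,9.526) -> (9.5,-6.062), length = 18
  seg 4: (9.5,-6.062) -> (12.5,-0.866), length = 6
  seg 5: (12.5,-0.866) -> (17.696,2.134), length = 6
  seg 6: (17.696,2.134) -> (23.696,2.134), length = 6
Total = 53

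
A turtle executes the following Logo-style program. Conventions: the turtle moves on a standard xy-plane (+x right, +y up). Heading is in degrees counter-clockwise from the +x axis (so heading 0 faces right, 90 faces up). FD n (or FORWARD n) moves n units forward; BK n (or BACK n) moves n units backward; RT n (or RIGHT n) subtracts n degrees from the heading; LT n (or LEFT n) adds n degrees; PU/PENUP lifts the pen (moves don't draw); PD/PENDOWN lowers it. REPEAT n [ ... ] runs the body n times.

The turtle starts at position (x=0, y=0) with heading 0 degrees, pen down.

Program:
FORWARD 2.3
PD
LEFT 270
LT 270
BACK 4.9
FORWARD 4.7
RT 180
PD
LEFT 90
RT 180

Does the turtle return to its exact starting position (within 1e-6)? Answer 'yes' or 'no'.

Answer: no

Derivation:
Executing turtle program step by step:
Start: pos=(0,0), heading=0, pen down
FD 2.3: (0,0) -> (2.3,0) [heading=0, draw]
PD: pen down
LT 270: heading 0 -> 270
LT 270: heading 270 -> 180
BK 4.9: (2.3,0) -> (7.2,0) [heading=180, draw]
FD 4.7: (7.2,0) -> (2.5,0) [heading=180, draw]
RT 180: heading 180 -> 0
PD: pen down
LT 90: heading 0 -> 90
RT 180: heading 90 -> 270
Final: pos=(2.5,0), heading=270, 3 segment(s) drawn

Start position: (0, 0)
Final position: (2.5, 0)
Distance = 2.5; >= 1e-6 -> NOT closed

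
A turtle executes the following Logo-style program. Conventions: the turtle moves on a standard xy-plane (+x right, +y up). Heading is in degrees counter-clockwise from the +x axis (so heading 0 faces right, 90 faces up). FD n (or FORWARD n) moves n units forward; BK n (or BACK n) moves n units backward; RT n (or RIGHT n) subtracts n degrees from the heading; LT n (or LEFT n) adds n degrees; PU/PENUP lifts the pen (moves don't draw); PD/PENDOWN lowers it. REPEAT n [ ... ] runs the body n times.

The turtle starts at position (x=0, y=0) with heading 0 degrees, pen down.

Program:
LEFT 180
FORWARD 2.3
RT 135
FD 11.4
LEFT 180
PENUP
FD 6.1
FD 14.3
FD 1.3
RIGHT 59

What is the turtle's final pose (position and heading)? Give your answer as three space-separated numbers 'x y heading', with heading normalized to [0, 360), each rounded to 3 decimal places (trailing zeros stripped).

Executing turtle program step by step:
Start: pos=(0,0), heading=0, pen down
LT 180: heading 0 -> 180
FD 2.3: (0,0) -> (-2.3,0) [heading=180, draw]
RT 135: heading 180 -> 45
FD 11.4: (-2.3,0) -> (5.761,8.061) [heading=45, draw]
LT 180: heading 45 -> 225
PU: pen up
FD 6.1: (5.761,8.061) -> (1.448,3.748) [heading=225, move]
FD 14.3: (1.448,3.748) -> (-8.664,-6.364) [heading=225, move]
FD 1.3: (-8.664,-6.364) -> (-9.583,-7.283) [heading=225, move]
RT 59: heading 225 -> 166
Final: pos=(-9.583,-7.283), heading=166, 2 segment(s) drawn

Answer: -9.583 -7.283 166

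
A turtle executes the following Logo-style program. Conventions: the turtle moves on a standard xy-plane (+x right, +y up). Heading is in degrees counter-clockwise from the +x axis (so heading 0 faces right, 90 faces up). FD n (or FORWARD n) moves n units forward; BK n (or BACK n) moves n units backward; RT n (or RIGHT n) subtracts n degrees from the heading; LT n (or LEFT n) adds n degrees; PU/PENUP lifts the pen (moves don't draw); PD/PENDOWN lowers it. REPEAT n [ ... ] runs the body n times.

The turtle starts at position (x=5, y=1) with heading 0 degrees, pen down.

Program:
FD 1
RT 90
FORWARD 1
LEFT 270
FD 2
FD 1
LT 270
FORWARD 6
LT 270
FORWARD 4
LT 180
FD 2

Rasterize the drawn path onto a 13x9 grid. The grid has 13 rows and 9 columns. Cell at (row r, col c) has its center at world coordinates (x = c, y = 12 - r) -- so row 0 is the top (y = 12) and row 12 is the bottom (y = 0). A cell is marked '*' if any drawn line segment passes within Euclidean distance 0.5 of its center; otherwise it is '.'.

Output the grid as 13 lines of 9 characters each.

Segment 0: (5,1) -> (6,1)
Segment 1: (6,1) -> (6,0)
Segment 2: (6,0) -> (4,0)
Segment 3: (4,0) -> (3,0)
Segment 4: (3,0) -> (3,6)
Segment 5: (3,6) -> (7,6)
Segment 6: (7,6) -> (5,6)

Answer: .........
.........
.........
.........
.........
.........
...*****.
...*.....
...*.....
...*.....
...*.....
...*.**..
...****..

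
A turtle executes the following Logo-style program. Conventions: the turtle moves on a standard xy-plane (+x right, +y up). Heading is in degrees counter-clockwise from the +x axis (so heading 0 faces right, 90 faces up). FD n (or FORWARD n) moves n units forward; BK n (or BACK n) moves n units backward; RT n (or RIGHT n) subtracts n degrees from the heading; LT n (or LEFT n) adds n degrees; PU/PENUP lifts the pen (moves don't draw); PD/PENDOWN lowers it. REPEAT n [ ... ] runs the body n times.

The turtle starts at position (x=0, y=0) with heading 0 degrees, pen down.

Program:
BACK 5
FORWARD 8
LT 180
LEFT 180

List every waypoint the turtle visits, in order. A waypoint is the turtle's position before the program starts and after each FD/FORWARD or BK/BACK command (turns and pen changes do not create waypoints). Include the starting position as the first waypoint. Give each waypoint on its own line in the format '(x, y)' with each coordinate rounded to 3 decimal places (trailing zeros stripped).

Answer: (0, 0)
(-5, 0)
(3, 0)

Derivation:
Executing turtle program step by step:
Start: pos=(0,0), heading=0, pen down
BK 5: (0,0) -> (-5,0) [heading=0, draw]
FD 8: (-5,0) -> (3,0) [heading=0, draw]
LT 180: heading 0 -> 180
LT 180: heading 180 -> 0
Final: pos=(3,0), heading=0, 2 segment(s) drawn
Waypoints (3 total):
(0, 0)
(-5, 0)
(3, 0)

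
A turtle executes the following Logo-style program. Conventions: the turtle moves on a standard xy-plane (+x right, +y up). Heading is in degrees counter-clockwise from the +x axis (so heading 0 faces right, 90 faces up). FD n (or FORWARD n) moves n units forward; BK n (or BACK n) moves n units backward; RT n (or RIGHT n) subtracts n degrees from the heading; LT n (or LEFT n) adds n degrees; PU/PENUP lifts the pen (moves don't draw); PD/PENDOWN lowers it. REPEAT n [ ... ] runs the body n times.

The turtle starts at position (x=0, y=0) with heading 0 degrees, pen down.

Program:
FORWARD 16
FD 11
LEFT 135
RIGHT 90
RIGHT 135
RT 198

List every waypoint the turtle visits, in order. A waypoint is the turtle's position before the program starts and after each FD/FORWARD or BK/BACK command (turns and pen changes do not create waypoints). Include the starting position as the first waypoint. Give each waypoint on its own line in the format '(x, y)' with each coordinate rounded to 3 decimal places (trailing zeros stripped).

Executing turtle program step by step:
Start: pos=(0,0), heading=0, pen down
FD 16: (0,0) -> (16,0) [heading=0, draw]
FD 11: (16,0) -> (27,0) [heading=0, draw]
LT 135: heading 0 -> 135
RT 90: heading 135 -> 45
RT 135: heading 45 -> 270
RT 198: heading 270 -> 72
Final: pos=(27,0), heading=72, 2 segment(s) drawn
Waypoints (3 total):
(0, 0)
(16, 0)
(27, 0)

Answer: (0, 0)
(16, 0)
(27, 0)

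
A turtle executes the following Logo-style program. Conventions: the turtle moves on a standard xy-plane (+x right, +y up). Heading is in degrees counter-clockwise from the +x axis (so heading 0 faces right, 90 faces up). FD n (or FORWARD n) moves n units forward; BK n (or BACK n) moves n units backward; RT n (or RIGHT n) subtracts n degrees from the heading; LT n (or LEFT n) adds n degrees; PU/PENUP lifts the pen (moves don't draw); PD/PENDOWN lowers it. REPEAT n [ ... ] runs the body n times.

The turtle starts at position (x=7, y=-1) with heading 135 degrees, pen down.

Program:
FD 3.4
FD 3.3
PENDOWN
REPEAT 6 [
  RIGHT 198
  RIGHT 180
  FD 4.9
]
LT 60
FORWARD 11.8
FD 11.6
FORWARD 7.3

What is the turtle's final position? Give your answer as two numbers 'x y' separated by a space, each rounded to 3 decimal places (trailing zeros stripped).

Answer: 11.7 58.496

Derivation:
Executing turtle program step by step:
Start: pos=(7,-1), heading=135, pen down
FD 3.4: (7,-1) -> (4.596,1.404) [heading=135, draw]
FD 3.3: (4.596,1.404) -> (2.262,3.738) [heading=135, draw]
PD: pen down
REPEAT 6 [
  -- iteration 1/6 --
  RT 198: heading 135 -> 297
  RT 180: heading 297 -> 117
  FD 4.9: (2.262,3.738) -> (0.038,8.104) [heading=117, draw]
  -- iteration 2/6 --
  RT 198: heading 117 -> 279
  RT 180: heading 279 -> 99
  FD 4.9: (0.038,8.104) -> (-0.729,12.943) [heading=99, draw]
  -- iteration 3/6 --
  RT 198: heading 99 -> 261
  RT 180: heading 261 -> 81
  FD 4.9: (-0.729,12.943) -> (0.038,17.783) [heading=81, draw]
  -- iteration 4/6 --
  RT 198: heading 81 -> 243
  RT 180: heading 243 -> 63
  FD 4.9: (0.038,17.783) -> (2.262,22.149) [heading=63, draw]
  -- iteration 5/6 --
  RT 198: heading 63 -> 225
  RT 180: heading 225 -> 45
  FD 4.9: (2.262,22.149) -> (5.727,25.614) [heading=45, draw]
  -- iteration 6/6 --
  RT 198: heading 45 -> 207
  RT 180: heading 207 -> 27
  FD 4.9: (5.727,25.614) -> (10.093,27.838) [heading=27, draw]
]
LT 60: heading 27 -> 87
FD 11.8: (10.093,27.838) -> (10.711,39.622) [heading=87, draw]
FD 11.6: (10.711,39.622) -> (11.318,51.206) [heading=87, draw]
FD 7.3: (11.318,51.206) -> (11.7,58.496) [heading=87, draw]
Final: pos=(11.7,58.496), heading=87, 11 segment(s) drawn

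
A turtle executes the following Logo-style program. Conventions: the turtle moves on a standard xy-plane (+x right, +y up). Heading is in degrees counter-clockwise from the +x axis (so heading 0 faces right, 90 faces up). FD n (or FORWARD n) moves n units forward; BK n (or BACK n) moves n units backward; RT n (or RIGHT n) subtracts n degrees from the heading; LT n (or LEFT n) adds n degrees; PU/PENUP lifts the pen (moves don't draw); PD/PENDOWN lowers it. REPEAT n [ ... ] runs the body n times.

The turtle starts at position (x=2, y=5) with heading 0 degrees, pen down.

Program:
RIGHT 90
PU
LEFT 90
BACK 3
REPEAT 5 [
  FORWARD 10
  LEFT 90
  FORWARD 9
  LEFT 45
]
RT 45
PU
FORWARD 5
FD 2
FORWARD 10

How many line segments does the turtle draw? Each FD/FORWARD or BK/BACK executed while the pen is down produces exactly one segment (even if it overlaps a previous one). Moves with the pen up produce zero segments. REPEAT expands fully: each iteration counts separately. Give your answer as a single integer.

Executing turtle program step by step:
Start: pos=(2,5), heading=0, pen down
RT 90: heading 0 -> 270
PU: pen up
LT 90: heading 270 -> 0
BK 3: (2,5) -> (-1,5) [heading=0, move]
REPEAT 5 [
  -- iteration 1/5 --
  FD 10: (-1,5) -> (9,5) [heading=0, move]
  LT 90: heading 0 -> 90
  FD 9: (9,5) -> (9,14) [heading=90, move]
  LT 45: heading 90 -> 135
  -- iteration 2/5 --
  FD 10: (9,14) -> (1.929,21.071) [heading=135, move]
  LT 90: heading 135 -> 225
  FD 9: (1.929,21.071) -> (-4.435,14.707) [heading=225, move]
  LT 45: heading 225 -> 270
  -- iteration 3/5 --
  FD 10: (-4.435,14.707) -> (-4.435,4.707) [heading=270, move]
  LT 90: heading 270 -> 0
  FD 9: (-4.435,4.707) -> (4.565,4.707) [heading=0, move]
  LT 45: heading 0 -> 45
  -- iteration 4/5 --
  FD 10: (4.565,4.707) -> (11.636,11.778) [heading=45, move]
  LT 90: heading 45 -> 135
  FD 9: (11.636,11.778) -> (5.272,18.142) [heading=135, move]
  LT 45: heading 135 -> 180
  -- iteration 5/5 --
  FD 10: (5.272,18.142) -> (-4.728,18.142) [heading=180, move]
  LT 90: heading 180 -> 270
  FD 9: (-4.728,18.142) -> (-4.728,9.142) [heading=270, move]
  LT 45: heading 270 -> 315
]
RT 45: heading 315 -> 270
PU: pen up
FD 5: (-4.728,9.142) -> (-4.728,4.142) [heading=270, move]
FD 2: (-4.728,4.142) -> (-4.728,2.142) [heading=270, move]
FD 10: (-4.728,2.142) -> (-4.728,-7.858) [heading=270, move]
Final: pos=(-4.728,-7.858), heading=270, 0 segment(s) drawn
Segments drawn: 0

Answer: 0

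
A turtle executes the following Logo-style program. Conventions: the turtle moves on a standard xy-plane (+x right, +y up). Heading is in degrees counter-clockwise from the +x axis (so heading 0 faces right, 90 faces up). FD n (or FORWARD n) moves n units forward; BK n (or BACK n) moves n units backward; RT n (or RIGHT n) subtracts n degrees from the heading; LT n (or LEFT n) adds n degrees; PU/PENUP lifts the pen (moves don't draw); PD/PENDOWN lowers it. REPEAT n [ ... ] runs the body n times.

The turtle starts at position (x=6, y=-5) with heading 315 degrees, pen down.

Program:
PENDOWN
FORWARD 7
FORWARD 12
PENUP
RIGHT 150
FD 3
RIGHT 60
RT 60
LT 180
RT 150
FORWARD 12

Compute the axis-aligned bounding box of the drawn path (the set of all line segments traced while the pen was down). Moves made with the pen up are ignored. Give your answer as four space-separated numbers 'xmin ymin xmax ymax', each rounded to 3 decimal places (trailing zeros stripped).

Answer: 6 -18.435 19.435 -5

Derivation:
Executing turtle program step by step:
Start: pos=(6,-5), heading=315, pen down
PD: pen down
FD 7: (6,-5) -> (10.95,-9.95) [heading=315, draw]
FD 12: (10.95,-9.95) -> (19.435,-18.435) [heading=315, draw]
PU: pen up
RT 150: heading 315 -> 165
FD 3: (19.435,-18.435) -> (16.537,-17.659) [heading=165, move]
RT 60: heading 165 -> 105
RT 60: heading 105 -> 45
LT 180: heading 45 -> 225
RT 150: heading 225 -> 75
FD 12: (16.537,-17.659) -> (19.643,-6.067) [heading=75, move]
Final: pos=(19.643,-6.067), heading=75, 2 segment(s) drawn

Segment endpoints: x in {6, 10.95, 19.435}, y in {-18.435, -9.95, -5}
xmin=6, ymin=-18.435, xmax=19.435, ymax=-5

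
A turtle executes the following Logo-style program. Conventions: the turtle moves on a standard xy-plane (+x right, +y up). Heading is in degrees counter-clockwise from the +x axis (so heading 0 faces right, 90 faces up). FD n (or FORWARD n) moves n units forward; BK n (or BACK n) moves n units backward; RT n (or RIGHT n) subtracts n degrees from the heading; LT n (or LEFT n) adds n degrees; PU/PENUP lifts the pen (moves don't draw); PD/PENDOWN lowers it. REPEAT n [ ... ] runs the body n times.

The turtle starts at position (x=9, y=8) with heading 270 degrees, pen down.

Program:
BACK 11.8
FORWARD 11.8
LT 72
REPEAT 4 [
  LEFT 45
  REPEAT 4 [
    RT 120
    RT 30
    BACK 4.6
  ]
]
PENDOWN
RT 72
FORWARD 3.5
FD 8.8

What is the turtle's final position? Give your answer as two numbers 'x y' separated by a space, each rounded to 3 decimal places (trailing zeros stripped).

Answer: -1.273 3.895

Derivation:
Executing turtle program step by step:
Start: pos=(9,8), heading=270, pen down
BK 11.8: (9,8) -> (9,19.8) [heading=270, draw]
FD 11.8: (9,19.8) -> (9,8) [heading=270, draw]
LT 72: heading 270 -> 342
REPEAT 4 [
  -- iteration 1/4 --
  LT 45: heading 342 -> 27
  REPEAT 4 [
    -- iteration 1/4 --
    RT 120: heading 27 -> 267
    RT 30: heading 267 -> 237
    BK 4.6: (9,8) -> (11.505,11.858) [heading=237, draw]
    -- iteration 2/4 --
    RT 120: heading 237 -> 117
    RT 30: heading 117 -> 87
    BK 4.6: (11.505,11.858) -> (11.265,7.264) [heading=87, draw]
    -- iteration 3/4 --
    RT 120: heading 87 -> 327
    RT 30: heading 327 -> 297
    BK 4.6: (11.265,7.264) -> (9.176,11.363) [heading=297, draw]
    -- iteration 4/4 --
    RT 120: heading 297 -> 177
    RT 30: heading 177 -> 147
    BK 4.6: (9.176,11.363) -> (13.034,8.857) [heading=147, draw]
  ]
  -- iteration 2/4 --
  LT 45: heading 147 -> 192
  REPEAT 4 [
    -- iteration 1/4 --
    RT 120: heading 192 -> 72
    RT 30: heading 72 -> 42
    BK 4.6: (13.034,8.857) -> (9.616,5.779) [heading=42, draw]
    -- iteration 2/4 --
    RT 120: heading 42 -> 282
    RT 30: heading 282 -> 252
    BK 4.6: (9.616,5.779) -> (11.037,10.154) [heading=252, draw]
    -- iteration 3/4 --
    RT 120: heading 252 -> 132
    RT 30: heading 132 -> 102
    BK 4.6: (11.037,10.154) -> (11.994,5.655) [heading=102, draw]
    -- iteration 4/4 --
    RT 120: heading 102 -> 342
    RT 30: heading 342 -> 312
    BK 4.6: (11.994,5.655) -> (8.916,9.073) [heading=312, draw]
  ]
  -- iteration 3/4 --
  LT 45: heading 312 -> 357
  REPEAT 4 [
    -- iteration 1/4 --
    RT 120: heading 357 -> 237
    RT 30: heading 237 -> 207
    BK 4.6: (8.916,9.073) -> (13.014,11.162) [heading=207, draw]
    -- iteration 2/4 --
    RT 120: heading 207 -> 87
    RT 30: heading 87 -> 57
    BK 4.6: (13.014,11.162) -> (10.509,7.304) [heading=57, draw]
    -- iteration 3/4 --
    RT 120: heading 57 -> 297
    RT 30: heading 297 -> 267
    BK 4.6: (10.509,7.304) -> (10.75,11.897) [heading=267, draw]
    -- iteration 4/4 --
    RT 120: heading 267 -> 147
    RT 30: heading 147 -> 117
    BK 4.6: (10.75,11.897) -> (12.838,7.799) [heading=117, draw]
  ]
  -- iteration 4/4 --
  LT 45: heading 117 -> 162
  REPEAT 4 [
    -- iteration 1/4 --
    RT 120: heading 162 -> 42
    RT 30: heading 42 -> 12
    BK 4.6: (12.838,7.799) -> (8.338,6.842) [heading=12, draw]
    -- iteration 2/4 --
    RT 120: heading 12 -> 252
    RT 30: heading 252 -> 222
    BK 4.6: (8.338,6.842) -> (11.757,9.92) [heading=222, draw]
    -- iteration 3/4 --
    RT 120: heading 222 -> 102
    RT 30: heading 102 -> 72
    BK 4.6: (11.757,9.92) -> (10.335,5.546) [heading=72, draw]
    -- iteration 4/4 --
    RT 120: heading 72 -> 312
    RT 30: heading 312 -> 282
    BK 4.6: (10.335,5.546) -> (9.379,10.045) [heading=282, draw]
  ]
]
PD: pen down
RT 72: heading 282 -> 210
FD 3.5: (9.379,10.045) -> (6.348,8.295) [heading=210, draw]
FD 8.8: (6.348,8.295) -> (-1.273,3.895) [heading=210, draw]
Final: pos=(-1.273,3.895), heading=210, 20 segment(s) drawn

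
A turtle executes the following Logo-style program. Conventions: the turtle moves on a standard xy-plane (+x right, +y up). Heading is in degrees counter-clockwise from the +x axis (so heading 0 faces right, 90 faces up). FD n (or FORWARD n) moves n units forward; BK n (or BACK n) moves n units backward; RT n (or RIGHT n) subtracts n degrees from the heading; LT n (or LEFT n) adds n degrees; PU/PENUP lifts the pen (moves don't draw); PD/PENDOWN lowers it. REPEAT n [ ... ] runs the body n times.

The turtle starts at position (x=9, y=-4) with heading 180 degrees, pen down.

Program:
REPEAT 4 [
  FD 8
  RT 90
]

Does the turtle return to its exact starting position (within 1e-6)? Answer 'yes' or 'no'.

Executing turtle program step by step:
Start: pos=(9,-4), heading=180, pen down
REPEAT 4 [
  -- iteration 1/4 --
  FD 8: (9,-4) -> (1,-4) [heading=180, draw]
  RT 90: heading 180 -> 90
  -- iteration 2/4 --
  FD 8: (1,-4) -> (1,4) [heading=90, draw]
  RT 90: heading 90 -> 0
  -- iteration 3/4 --
  FD 8: (1,4) -> (9,4) [heading=0, draw]
  RT 90: heading 0 -> 270
  -- iteration 4/4 --
  FD 8: (9,4) -> (9,-4) [heading=270, draw]
  RT 90: heading 270 -> 180
]
Final: pos=(9,-4), heading=180, 4 segment(s) drawn

Start position: (9, -4)
Final position: (9, -4)
Distance = 0; < 1e-6 -> CLOSED

Answer: yes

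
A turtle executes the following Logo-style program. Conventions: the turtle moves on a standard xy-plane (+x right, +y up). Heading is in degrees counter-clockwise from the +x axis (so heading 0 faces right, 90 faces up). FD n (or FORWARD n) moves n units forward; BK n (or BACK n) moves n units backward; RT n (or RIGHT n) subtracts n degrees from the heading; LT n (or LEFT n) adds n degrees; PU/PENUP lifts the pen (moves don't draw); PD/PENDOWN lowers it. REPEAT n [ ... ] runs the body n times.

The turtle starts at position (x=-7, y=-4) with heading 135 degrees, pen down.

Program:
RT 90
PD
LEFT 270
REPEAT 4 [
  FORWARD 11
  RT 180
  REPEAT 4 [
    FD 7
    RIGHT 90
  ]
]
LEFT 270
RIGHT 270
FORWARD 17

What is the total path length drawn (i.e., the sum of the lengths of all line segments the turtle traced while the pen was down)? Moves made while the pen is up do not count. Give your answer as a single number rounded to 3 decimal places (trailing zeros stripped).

Answer: 173

Derivation:
Executing turtle program step by step:
Start: pos=(-7,-4), heading=135, pen down
RT 90: heading 135 -> 45
PD: pen down
LT 270: heading 45 -> 315
REPEAT 4 [
  -- iteration 1/4 --
  FD 11: (-7,-4) -> (0.778,-11.778) [heading=315, draw]
  RT 180: heading 315 -> 135
  REPEAT 4 [
    -- iteration 1/4 --
    FD 7: (0.778,-11.778) -> (-4.172,-6.828) [heading=135, draw]
    RT 90: heading 135 -> 45
    -- iteration 2/4 --
    FD 7: (-4.172,-6.828) -> (0.778,-1.879) [heading=45, draw]
    RT 90: heading 45 -> 315
    -- iteration 3/4 --
    FD 7: (0.778,-1.879) -> (5.728,-6.828) [heading=315, draw]
    RT 90: heading 315 -> 225
    -- iteration 4/4 --
    FD 7: (5.728,-6.828) -> (0.778,-11.778) [heading=225, draw]
    RT 90: heading 225 -> 135
  ]
  -- iteration 2/4 --
  FD 11: (0.778,-11.778) -> (-7,-4) [heading=135, draw]
  RT 180: heading 135 -> 315
  REPEAT 4 [
    -- iteration 1/4 --
    FD 7: (-7,-4) -> (-2.05,-8.95) [heading=315, draw]
    RT 90: heading 315 -> 225
    -- iteration 2/4 --
    FD 7: (-2.05,-8.95) -> (-7,-13.899) [heading=225, draw]
    RT 90: heading 225 -> 135
    -- iteration 3/4 --
    FD 7: (-7,-13.899) -> (-11.95,-8.95) [heading=135, draw]
    RT 90: heading 135 -> 45
    -- iteration 4/4 --
    FD 7: (-11.95,-8.95) -> (-7,-4) [heading=45, draw]
    RT 90: heading 45 -> 315
  ]
  -- iteration 3/4 --
  FD 11: (-7,-4) -> (0.778,-11.778) [heading=315, draw]
  RT 180: heading 315 -> 135
  REPEAT 4 [
    -- iteration 1/4 --
    FD 7: (0.778,-11.778) -> (-4.172,-6.828) [heading=135, draw]
    RT 90: heading 135 -> 45
    -- iteration 2/4 --
    FD 7: (-4.172,-6.828) -> (0.778,-1.879) [heading=45, draw]
    RT 90: heading 45 -> 315
    -- iteration 3/4 --
    FD 7: (0.778,-1.879) -> (5.728,-6.828) [heading=315, draw]
    RT 90: heading 315 -> 225
    -- iteration 4/4 --
    FD 7: (5.728,-6.828) -> (0.778,-11.778) [heading=225, draw]
    RT 90: heading 225 -> 135
  ]
  -- iteration 4/4 --
  FD 11: (0.778,-11.778) -> (-7,-4) [heading=135, draw]
  RT 180: heading 135 -> 315
  REPEAT 4 [
    -- iteration 1/4 --
    FD 7: (-7,-4) -> (-2.05,-8.95) [heading=315, draw]
    RT 90: heading 315 -> 225
    -- iteration 2/4 --
    FD 7: (-2.05,-8.95) -> (-7,-13.899) [heading=225, draw]
    RT 90: heading 225 -> 135
    -- iteration 3/4 --
    FD 7: (-7,-13.899) -> (-11.95,-8.95) [heading=135, draw]
    RT 90: heading 135 -> 45
    -- iteration 4/4 --
    FD 7: (-11.95,-8.95) -> (-7,-4) [heading=45, draw]
    RT 90: heading 45 -> 315
  ]
]
LT 270: heading 315 -> 225
RT 270: heading 225 -> 315
FD 17: (-7,-4) -> (5.021,-16.021) [heading=315, draw]
Final: pos=(5.021,-16.021), heading=315, 21 segment(s) drawn

Segment lengths:
  seg 1: (-7,-4) -> (0.778,-11.778), length = 11
  seg 2: (0.778,-11.778) -> (-4.172,-6.828), length = 7
  seg 3: (-4.172,-6.828) -> (0.778,-1.879), length = 7
  seg 4: (0.778,-1.879) -> (5.728,-6.828), length = 7
  seg 5: (5.728,-6.828) -> (0.778,-11.778), length = 7
  seg 6: (0.778,-11.778) -> (-7,-4), length = 11
  seg 7: (-7,-4) -> (-2.05,-8.95), length = 7
  seg 8: (-2.05,-8.95) -> (-7,-13.899), length = 7
  seg 9: (-7,-13.899) -> (-11.95,-8.95), length = 7
  seg 10: (-11.95,-8.95) -> (-7,-4), length = 7
  seg 11: (-7,-4) -> (0.778,-11.778), length = 11
  seg 12: (0.778,-11.778) -> (-4.172,-6.828), length = 7
  seg 13: (-4.172,-6.828) -> (0.778,-1.879), length = 7
  seg 14: (0.778,-1.879) -> (5.728,-6.828), length = 7
  seg 15: (5.728,-6.828) -> (0.778,-11.778), length = 7
  seg 16: (0.778,-11.778) -> (-7,-4), length = 11
  seg 17: (-7,-4) -> (-2.05,-8.95), length = 7
  seg 18: (-2.05,-8.95) -> (-7,-13.899), length = 7
  seg 19: (-7,-13.899) -> (-11.95,-8.95), length = 7
  seg 20: (-11.95,-8.95) -> (-7,-4), length = 7
  seg 21: (-7,-4) -> (5.021,-16.021), length = 17
Total = 173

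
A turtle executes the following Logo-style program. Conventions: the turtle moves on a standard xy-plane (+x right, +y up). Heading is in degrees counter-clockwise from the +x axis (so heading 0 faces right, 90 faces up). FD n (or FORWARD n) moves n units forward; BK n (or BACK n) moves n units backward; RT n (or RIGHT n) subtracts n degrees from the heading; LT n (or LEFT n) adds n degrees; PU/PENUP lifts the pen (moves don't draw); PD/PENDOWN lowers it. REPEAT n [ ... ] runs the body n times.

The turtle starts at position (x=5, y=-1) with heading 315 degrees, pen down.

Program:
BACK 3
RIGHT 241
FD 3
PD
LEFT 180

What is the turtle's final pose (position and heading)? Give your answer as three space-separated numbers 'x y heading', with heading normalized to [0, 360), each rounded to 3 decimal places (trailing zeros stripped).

Executing turtle program step by step:
Start: pos=(5,-1), heading=315, pen down
BK 3: (5,-1) -> (2.879,1.121) [heading=315, draw]
RT 241: heading 315 -> 74
FD 3: (2.879,1.121) -> (3.706,4.005) [heading=74, draw]
PD: pen down
LT 180: heading 74 -> 254
Final: pos=(3.706,4.005), heading=254, 2 segment(s) drawn

Answer: 3.706 4.005 254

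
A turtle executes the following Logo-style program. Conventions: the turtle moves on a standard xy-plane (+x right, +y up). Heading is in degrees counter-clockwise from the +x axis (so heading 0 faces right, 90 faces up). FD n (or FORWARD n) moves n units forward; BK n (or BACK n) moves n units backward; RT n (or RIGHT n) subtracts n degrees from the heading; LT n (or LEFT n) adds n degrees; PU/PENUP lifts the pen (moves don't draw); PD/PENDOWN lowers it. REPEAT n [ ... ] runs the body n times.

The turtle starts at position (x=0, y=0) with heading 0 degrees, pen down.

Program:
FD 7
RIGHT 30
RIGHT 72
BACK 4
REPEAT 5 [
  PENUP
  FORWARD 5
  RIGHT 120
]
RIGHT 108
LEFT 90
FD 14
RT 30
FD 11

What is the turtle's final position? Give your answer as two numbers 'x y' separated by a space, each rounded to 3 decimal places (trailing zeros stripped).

Executing turtle program step by step:
Start: pos=(0,0), heading=0, pen down
FD 7: (0,0) -> (7,0) [heading=0, draw]
RT 30: heading 0 -> 330
RT 72: heading 330 -> 258
BK 4: (7,0) -> (7.832,3.913) [heading=258, draw]
REPEAT 5 [
  -- iteration 1/5 --
  PU: pen up
  FD 5: (7.832,3.913) -> (6.792,-0.978) [heading=258, move]
  RT 120: heading 258 -> 138
  -- iteration 2/5 --
  PU: pen up
  FD 5: (6.792,-0.978) -> (3.076,2.368) [heading=138, move]
  RT 120: heading 138 -> 18
  -- iteration 3/5 --
  PU: pen up
  FD 5: (3.076,2.368) -> (7.832,3.913) [heading=18, move]
  RT 120: heading 18 -> 258
  -- iteration 4/5 --
  PU: pen up
  FD 5: (7.832,3.913) -> (6.792,-0.978) [heading=258, move]
  RT 120: heading 258 -> 138
  -- iteration 5/5 --
  PU: pen up
  FD 5: (6.792,-0.978) -> (3.076,2.368) [heading=138, move]
  RT 120: heading 138 -> 18
]
RT 108: heading 18 -> 270
LT 90: heading 270 -> 0
FD 14: (3.076,2.368) -> (17.076,2.368) [heading=0, move]
RT 30: heading 0 -> 330
FD 11: (17.076,2.368) -> (26.603,-3.132) [heading=330, move]
Final: pos=(26.603,-3.132), heading=330, 2 segment(s) drawn

Answer: 26.603 -3.132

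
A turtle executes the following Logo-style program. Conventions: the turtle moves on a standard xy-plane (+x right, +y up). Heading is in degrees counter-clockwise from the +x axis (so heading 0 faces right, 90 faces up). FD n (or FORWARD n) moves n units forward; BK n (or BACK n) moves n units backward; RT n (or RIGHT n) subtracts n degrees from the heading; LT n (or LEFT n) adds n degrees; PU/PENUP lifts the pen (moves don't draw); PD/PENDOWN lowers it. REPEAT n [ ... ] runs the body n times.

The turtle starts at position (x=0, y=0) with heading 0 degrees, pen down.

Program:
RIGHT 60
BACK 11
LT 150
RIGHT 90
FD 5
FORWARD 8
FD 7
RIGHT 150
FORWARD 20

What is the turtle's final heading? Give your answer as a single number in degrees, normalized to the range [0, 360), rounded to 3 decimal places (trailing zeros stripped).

Executing turtle program step by step:
Start: pos=(0,0), heading=0, pen down
RT 60: heading 0 -> 300
BK 11: (0,0) -> (-5.5,9.526) [heading=300, draw]
LT 150: heading 300 -> 90
RT 90: heading 90 -> 0
FD 5: (-5.5,9.526) -> (-0.5,9.526) [heading=0, draw]
FD 8: (-0.5,9.526) -> (7.5,9.526) [heading=0, draw]
FD 7: (7.5,9.526) -> (14.5,9.526) [heading=0, draw]
RT 150: heading 0 -> 210
FD 20: (14.5,9.526) -> (-2.821,-0.474) [heading=210, draw]
Final: pos=(-2.821,-0.474), heading=210, 5 segment(s) drawn

Answer: 210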